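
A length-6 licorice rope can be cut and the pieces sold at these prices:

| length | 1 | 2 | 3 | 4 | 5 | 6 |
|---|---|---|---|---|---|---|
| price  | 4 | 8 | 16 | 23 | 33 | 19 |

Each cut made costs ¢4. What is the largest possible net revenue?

33

Build net[k] bottom-up: net[k] = max over allowed piece i of (p[i] + net[k−i]) − 4 per cut.
net[1] = 4
net[2] = 8
net[3] = 16
net[4] = 23
net[5] = 33
net[6] = 33  (first piece 1, then net[5]=33)
One optimal plan: pieces 5 + 1 (1 cut) → ¢37 − ¢4 = ¢33.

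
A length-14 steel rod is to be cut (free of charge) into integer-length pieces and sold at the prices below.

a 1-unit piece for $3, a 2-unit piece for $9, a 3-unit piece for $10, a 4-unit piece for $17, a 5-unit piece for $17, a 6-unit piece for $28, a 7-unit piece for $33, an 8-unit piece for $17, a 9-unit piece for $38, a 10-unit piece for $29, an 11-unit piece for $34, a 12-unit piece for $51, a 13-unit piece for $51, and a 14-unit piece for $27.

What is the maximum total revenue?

66

Let R[k] be the best obtainable value from length k. For each k, try every first piece i and keep the best of price[i] + R[k−i].
R[1] = 3
R[2] = max(3+3, 9+0) = 9
R[3] = max(3+9, 9+3, 10+0) = 12
R[4] = max(3+12, 9+9, 10+3, 17+0) = 18
R[5] = max(3+18, 9+12, 10+9, 17+3, 17+0) = 21
R[6] = max(3+21, 9+18, 10+12, 17+9, 17+3, 28+0) = 28
R[7] = max(3+28, 9+21, 10+18, …, 28+3, 33+0) = 33
R[8] = max(3+33, 9+28, 10+21, …, 33+3, 17+0) = 37
R[9] = max(3+37, 9+33, 10+28, …, 17+3, 38+0) = 42
R[10] = max(3+42, 9+37, 10+33, …, 38+3, 29+0) = 46
R[11] = max(3+46, 9+42, 10+37, …, 29+3, 34+0) = 51
R[12] = max(3+51, 9+46, 10+42, …, 34+3, 51+0) = 56
R[13] = max(3+56, 9+51, 10+46, …, 51+3, 51+0) = 61
R[14] = max(3+61, 9+56, 10+51, …, 51+3, 27+0) = 66
One optimal cutting: 7 + 7 → $33 + $33 = $66.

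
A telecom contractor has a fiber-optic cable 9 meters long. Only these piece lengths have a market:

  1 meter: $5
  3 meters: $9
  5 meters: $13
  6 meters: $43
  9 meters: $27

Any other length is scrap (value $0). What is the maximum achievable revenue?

Build f[k] bottom-up: f[k] = max over allowed piece i of (p[i] + f[k−i]).
f[1] = 5
f[2] = 10  (first piece 1, then f[1]=5)
f[3] = 15  (first piece 1, then f[2]=10)
f[4] = 20  (first piece 1, then f[3]=15)
f[5] = 25  (first piece 1, then f[4]=20)
f[6] = 43
f[7] = 48  (first piece 1, then f[6]=43)
f[8] = 53  (first piece 1, then f[7]=48)
f[9] = 58  (first piece 1, then f[8]=53)
One optimal cutting: 6 + 1 + 1 + 1 → $58.

58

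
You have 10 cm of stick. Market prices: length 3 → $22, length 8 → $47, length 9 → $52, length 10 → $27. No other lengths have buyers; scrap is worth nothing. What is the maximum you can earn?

66

Build r[k] bottom-up: r[k] = max over allowed piece i of (p[i] + r[k−i]).
r[1] = 0
r[2] = 0
r[3] = 22
r[4] = 22
r[5] = 22
r[6] = 44  (first piece 3, then r[3]=22)
r[7] = 44
r[8] = max(22+22, 47+0) = 47
r[9] = max(22+44, 47+0, 52+0) = 66
r[10] = max(22+44, 47+0, 52+0, 27+0) = 66
One optimal cutting: pieces 3 + 3 + 3 with 1 cm of scrap → $66.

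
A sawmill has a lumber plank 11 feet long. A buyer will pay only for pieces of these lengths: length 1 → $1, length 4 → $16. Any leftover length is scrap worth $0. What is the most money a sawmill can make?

35

Let best[k] be the best obtainable value from length k. For each k, try every first piece i and keep the best of price[i] + best[k−i].
best[1] = 1
best[2] = 2  (first piece 1, then best[1]=1)
best[3] = 3  (first piece 1, then best[2]=2)
best[4] = 16
best[5] = 17  (first piece 1, then best[4]=16)
best[6] = 18  (first piece 1, then best[5]=17)
best[7] = 19  (first piece 1, then best[6]=18)
best[8] = 32  (first piece 4, then best[4]=16)
best[9] = 33  (first piece 1, then best[8]=32)
best[10] = 34  (first piece 1, then best[9]=33)
best[11] = 35  (first piece 1, then best[10]=34)
One optimal cutting: 4 + 4 + 1 + 1 + 1 → $35.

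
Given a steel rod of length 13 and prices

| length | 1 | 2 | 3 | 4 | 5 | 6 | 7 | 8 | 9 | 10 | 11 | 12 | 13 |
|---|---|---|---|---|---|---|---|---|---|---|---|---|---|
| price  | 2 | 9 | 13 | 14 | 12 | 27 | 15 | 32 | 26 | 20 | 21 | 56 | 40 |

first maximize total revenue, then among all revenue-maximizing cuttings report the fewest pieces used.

2

Build r[k] bottom-up: r[k] = max over allowed piece i of (p[i] + r[k−i]).
r[1] = 2
r[2] = max(2+2, 9+0) = 9
r[3] = max(2+9, 9+2, 13+0) = 13
r[4] = max(2+13, 9+9, 13+2, 14+0) = 18
r[5] = max(2+18, 9+13, 13+9, 14+2, 12+0) = 22
r[6] = max(2+22, 9+18, 13+13, 14+9, 12+2, 27+0) = 27
r[7] = max(2+27, 9+22, 13+18, …, 27+2, 15+0) = 31
r[8] = max(2+31, 9+27, 13+22, …, 15+2, 32+0) = 36
r[9] = max(2+36, 9+31, 13+27, …, 32+2, 26+0) = 40
r[10] = max(2+40, 9+36, 13+31, …, 26+2, 20+0) = 45
r[11] = max(2+45, 9+40, 13+36, …, 20+2, 21+0) = 49
r[12] = max(2+49, 9+45, 13+40, …, 21+2, 56+0) = 56
r[13] = max(2+56, 9+49, 13+45, …, 56+2, 40+0) = 58
Maximum revenue is $58.
Now minimize piece count subject to staying optimal: for each k, pieces[k] = 1 + min over i with p[i]+r[k−i]=r[k] of pieces[k−i].
pieces[10] = 3
pieces[11] = 3
pieces[12] = 1
pieces[13] = 2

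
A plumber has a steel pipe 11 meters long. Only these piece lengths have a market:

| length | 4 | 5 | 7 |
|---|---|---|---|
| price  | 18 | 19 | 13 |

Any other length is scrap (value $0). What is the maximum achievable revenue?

38

Build best[k] bottom-up: best[k] = max over allowed piece i of (p[i] + best[k−i]).
best[1] = 0
best[2] = 0
best[3] = 0
best[4] = 18
best[5] = 19
best[6] = 19
best[7] = 19
best[8] = 36  (first piece 4, then best[4]=18)
best[9] = 37  (first piece 4, then best[5]=19)
best[10] = 38  (first piece 5, then best[5]=19)
best[11] = 38
One optimal cutting: pieces 5 + 5 with 1 meter of scrap → $38.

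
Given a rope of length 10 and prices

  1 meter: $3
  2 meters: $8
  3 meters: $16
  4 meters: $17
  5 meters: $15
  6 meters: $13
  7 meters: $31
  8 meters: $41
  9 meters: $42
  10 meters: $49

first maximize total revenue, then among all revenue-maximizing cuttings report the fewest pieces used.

Build r[k] bottom-up: r[k] = max over allowed piece i of (p[i] + r[k−i]).
r[1] = 3
r[2] = 8
r[3] = 16
r[4] = 19  (first piece 1, then r[3]=16)
r[5] = 24  (first piece 2, then r[3]=16)
r[6] = 32  (first piece 3, then r[3]=16)
r[7] = 35  (first piece 1, then r[6]=32)
r[8] = 41
r[9] = 48  (first piece 3, then r[6]=32)
r[10] = 51  (first piece 1, then r[9]=48)
Maximum revenue is $51.
Now minimize piece count subject to staying optimal: for each k, pieces[k] = 1 + min over i with p[i]+r[k−i]=r[k] of pieces[k−i].
pieces[7] = 3
pieces[8] = 1
pieces[9] = 3
pieces[10] = 4

4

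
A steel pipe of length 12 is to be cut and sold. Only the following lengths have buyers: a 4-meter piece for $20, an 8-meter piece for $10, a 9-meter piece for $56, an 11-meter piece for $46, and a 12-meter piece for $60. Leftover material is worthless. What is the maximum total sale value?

60

Consider every possible first cut. f[k] is the best of p[i]+f[k−i] over all sellable i≤k.
f[1] = 0
f[2] = 0
f[3] = 0
f[4] = 20
f[5] = 20
f[6] = 20
f[7] = 20
f[8] = 40  (first piece 4, then f[4]=20)
f[9] = 56
f[10] = 56
f[11] = 56
f[12] = 60  (first piece 4, then f[8]=40)
One optimal cutting: 4 + 4 + 4 → $60.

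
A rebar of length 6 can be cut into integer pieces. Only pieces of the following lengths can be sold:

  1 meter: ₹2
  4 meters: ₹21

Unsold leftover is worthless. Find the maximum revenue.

Let f[k] be the best obtainable value from length k. For each k, try every first piece i and keep the best of price[i] + f[k−i].
f[1] = 2
f[2] = 4  (first piece 1, then f[1]=2)
f[3] = 6  (first piece 1, then f[2]=4)
f[4] = 21
f[5] = 23  (first piece 1, then f[4]=21)
f[6] = 25  (first piece 1, then f[5]=23)
One optimal cutting: 4 + 1 + 1 → ₹25.

25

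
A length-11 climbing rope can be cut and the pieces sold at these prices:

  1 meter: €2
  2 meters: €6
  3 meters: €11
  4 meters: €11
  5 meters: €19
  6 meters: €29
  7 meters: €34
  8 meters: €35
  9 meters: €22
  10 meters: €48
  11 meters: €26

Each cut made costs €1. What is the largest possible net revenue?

Consider every possible first cut. r[k] is the best of p[i]+r[k−i] over all sellable i≤k, charging 1 whenever i<k.
r[1] = 2
r[2] = 6
r[3] = 11
r[4] = 12  (first piece 1, then r[3]=11)
r[5] = 19
r[6] = 29
r[7] = 34
r[8] = 35  (first piece 1, then r[7]=34)
r[9] = 39  (first piece 2, then r[7]=34)
r[10] = 48
r[11] = 49  (first piece 1, then r[10]=48)
One optimal plan: pieces 10 + 1 (1 cut) → €50 − €1 = €49.

49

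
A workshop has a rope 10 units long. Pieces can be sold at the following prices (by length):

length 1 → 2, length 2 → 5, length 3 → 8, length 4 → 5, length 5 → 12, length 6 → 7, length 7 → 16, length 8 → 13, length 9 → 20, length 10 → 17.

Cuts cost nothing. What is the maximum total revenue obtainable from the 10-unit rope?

Let r[k] be the best obtainable value from length k. For each k, try every first piece i and keep the best of price[i] + r[k−i].
r[1] = 2
r[2] = max(2+2, 5+0) = 5
r[3] = max(2+5, 5+2, 8+0) = 8
r[4] = max(2+8, 5+5, 8+2, 5+0) = 10
r[5] = max(2+10, 5+8, 8+5, 5+2, 12+0) = 13
r[6] = max(2+13, 5+10, 8+8, 5+5, 12+2, 7+0) = 16
r[7] = max(2+16, 5+13, 8+10, …, 7+2, 16+0) = 18
r[8] = max(2+18, 5+16, 8+13, …, 16+2, 13+0) = 21
r[9] = max(2+21, 5+18, 8+16, …, 13+2, 20+0) = 24
r[10] = max(2+24, 5+21, 8+18, …, 20+2, 17+0) = 26
One optimal cutting: 3 + 3 + 3 + 1 → 8 + 8 + 8 + 2 = 26.

26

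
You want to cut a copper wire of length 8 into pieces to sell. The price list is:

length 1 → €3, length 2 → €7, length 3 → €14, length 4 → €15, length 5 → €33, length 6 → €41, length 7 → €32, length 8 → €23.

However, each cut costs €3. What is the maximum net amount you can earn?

Let r[k] be the best obtainable value from length k. For each k, try every first piece i and keep the best of price[i] + r[k−i] minus the 3 cut fee when i<k.
r[1] = 3
r[2] = max(3+3-3, 7+0) = 7
r[3] = max(3+7-3, 7+3-3, 14+0) = 14
r[4] = max(3+14-3, 7+7-3, 14+3-3, 15+0) = 15
r[5] = max(3+15-3, 7+14-3, 14+7-3, 15+3-3, 33+0) = 33
r[6] = max(3+33-3, 7+15-3, 14+14-3, 15+7-3, 33+3-3, 41+0) = 41
r[7] = max(3+41-3, 7+33-3, 14+15-3, …, 41+3-3, 32+0) = 41
r[8] = max(3+41-3, 7+41-3, 14+33-3, …, 32+3-3, 23+0) = 45
One optimal plan: pieces 6 + 2 (1 cut) → €48 − €3 = €45.

45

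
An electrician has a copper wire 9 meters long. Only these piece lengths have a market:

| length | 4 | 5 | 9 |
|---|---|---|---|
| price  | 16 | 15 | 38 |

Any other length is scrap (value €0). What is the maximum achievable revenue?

38

Consider every possible first cut. r[k] is the best of p[i]+r[k−i] over all sellable i≤k.
r[1] = 0
r[2] = 0
r[3] = 0
r[4] = 16
r[5] = 16
r[6] = 16
r[7] = 16
r[8] = 32  (first piece 4, then r[4]=16)
r[9] = 38
One optimal cutting: 9 → €38.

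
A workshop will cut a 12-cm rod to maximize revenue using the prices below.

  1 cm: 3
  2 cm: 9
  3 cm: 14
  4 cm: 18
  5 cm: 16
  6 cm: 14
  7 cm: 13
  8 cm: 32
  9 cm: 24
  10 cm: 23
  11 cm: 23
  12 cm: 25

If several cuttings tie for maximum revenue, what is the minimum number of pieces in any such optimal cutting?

Build r[k] bottom-up: r[k] = max over allowed piece i of (p[i] + r[k−i]).
r[1] = 3
r[2] = max(3+3, 9+0) = 9
r[3] = max(3+9, 9+3, 14+0) = 14
r[4] = max(3+14, 9+9, 14+3, 18+0) = 18
r[5] = max(3+18, 9+14, 14+9, 18+3, 16+0) = 23
r[6] = max(3+23, 9+18, 14+14, 18+9, 16+3, 14+0) = 28
r[7] = max(3+28, 9+23, 14+18, …, 14+3, 13+0) = 32
r[8] = max(3+32, 9+28, 14+23, …, 13+3, 32+0) = 37
r[9] = max(3+37, 9+32, 14+28, …, 32+3, 24+0) = 42
r[10] = max(3+42, 9+37, 14+32, …, 24+3, 23+0) = 46
r[11] = max(3+46, 9+42, 14+37, …, 23+3, 23+0) = 51
r[12] = max(3+51, 9+46, 14+42, …, 23+3, 25+0) = 56
Maximum revenue is 56.
Now minimize piece count subject to staying optimal: for each k, pieces[k] = 1 + min over i with p[i]+r[k−i]=r[k] of pieces[k−i].
pieces[9] = 3
pieces[10] = 3
pieces[11] = 4
pieces[12] = 4

4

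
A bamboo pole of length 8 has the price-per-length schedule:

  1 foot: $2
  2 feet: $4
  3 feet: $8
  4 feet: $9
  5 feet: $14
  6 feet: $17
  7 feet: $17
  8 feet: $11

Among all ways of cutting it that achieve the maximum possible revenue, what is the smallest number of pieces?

Build r[k] bottom-up: r[k] = max over allowed piece i of (p[i] + r[k−i]).
r[1] = 2
r[2] = 4  (first piece 1, then r[1]=2)
r[3] = 8
r[4] = 10  (first piece 1, then r[3]=8)
r[5] = 14
r[6] = 17
r[7] = 19  (first piece 1, then r[6]=17)
r[8] = 22  (first piece 3, then r[5]=14)
Maximum revenue is $22.
Now minimize piece count subject to staying optimal: for each k, pieces[k] = 1 + min over i with p[i]+r[k−i]=r[k] of pieces[k−i].
pieces[5] = 1
pieces[6] = 1
pieces[7] = 2
pieces[8] = 2

2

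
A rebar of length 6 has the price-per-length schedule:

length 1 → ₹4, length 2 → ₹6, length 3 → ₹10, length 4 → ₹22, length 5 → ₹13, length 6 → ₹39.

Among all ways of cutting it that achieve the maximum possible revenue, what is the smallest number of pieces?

1

Let r[k] be the best obtainable value from length k. For each k, try every first piece i and keep the best of price[i] + r[k−i].
r[1] = 4
r[2] = 8  (first piece 1, then r[1]=4)
r[3] = 12  (first piece 1, then r[2]=8)
r[4] = 22
r[5] = 26  (first piece 1, then r[4]=22)
r[6] = 39
Maximum revenue is ₹39.
Now minimize piece count subject to staying optimal: for each k, pieces[k] = 1 + min over i with p[i]+r[k−i]=r[k] of pieces[k−i].
pieces[3] = 3
pieces[4] = 1
pieces[5] = 2
pieces[6] = 1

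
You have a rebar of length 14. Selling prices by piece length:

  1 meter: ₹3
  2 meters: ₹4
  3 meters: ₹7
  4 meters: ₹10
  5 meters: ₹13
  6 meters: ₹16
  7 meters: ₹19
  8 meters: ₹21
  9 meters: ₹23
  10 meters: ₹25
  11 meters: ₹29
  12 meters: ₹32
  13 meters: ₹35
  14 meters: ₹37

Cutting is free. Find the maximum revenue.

42

Build best[k] bottom-up: best[k] = max over allowed piece i of (p[i] + best[k−i]).
best[1] = 3
best[2] = max(3+3, 4+0) = 6
best[3] = max(3+6, 4+3, 7+0) = 9
best[4] = max(3+9, 4+6, 7+3, 10+0) = 12
best[5] = max(3+12, 4+9, 7+6, 10+3, 13+0) = 15
best[6] = max(3+15, 4+12, 7+9, 10+6, 13+3, 16+0) = 18
best[7] = max(3+18, 4+15, 7+12, …, 16+3, 19+0) = 21
best[8] = max(3+21, 4+18, 7+15, …, 19+3, 21+0) = 24
best[9] = max(3+24, 4+21, 7+18, …, 21+3, 23+0) = 27
best[10] = max(3+27, 4+24, 7+21, …, 23+3, 25+0) = 30
best[11] = max(3+30, 4+27, 7+24, …, 25+3, 29+0) = 33
best[12] = max(3+33, 4+30, 7+27, …, 29+3, 32+0) = 36
best[13] = max(3+36, 4+33, 7+30, …, 32+3, 35+0) = 39
best[14] = max(3+39, 4+36, 7+33, …, 35+3, 37+0) = 42
One optimal cutting: 1 + 1 + 1 + 1 + 1 + 1 + 1 + 1 + 1 + 1 + 1 + 1 + 1 + 1 → ₹3 + ₹3 + ₹3 + ₹3 + ₹3 + ₹3 + ₹3 + ₹3 + ₹3 + ₹3 + ₹3 + ₹3 + ₹3 + ₹3 = ₹42.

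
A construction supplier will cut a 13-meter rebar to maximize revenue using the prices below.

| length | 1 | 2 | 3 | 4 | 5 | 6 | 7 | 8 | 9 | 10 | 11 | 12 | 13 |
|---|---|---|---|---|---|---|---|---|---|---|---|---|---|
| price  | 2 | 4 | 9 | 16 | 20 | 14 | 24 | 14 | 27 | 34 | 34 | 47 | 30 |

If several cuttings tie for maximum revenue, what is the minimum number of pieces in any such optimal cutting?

Let r[k] be the best obtainable value from length k. For each k, try every first piece i and keep the best of price[i] + r[k−i].
r[1] = 2
r[2] = 4  (first piece 1, then r[1]=2)
r[3] = 9
r[4] = 16
r[5] = 20
r[6] = 22  (first piece 1, then r[5]=20)
r[7] = 25  (first piece 3, then r[4]=16)
r[8] = 32  (first piece 4, then r[4]=16)
r[9] = 36  (first piece 4, then r[5]=20)
r[10] = 40  (first piece 5, then r[5]=20)
r[11] = 42  (first piece 1, then r[10]=40)
r[12] = 48  (first piece 4, then r[8]=32)
r[13] = 52  (first piece 4, then r[9]=36)
Maximum revenue is ₹52.
Now minimize piece count subject to staying optimal: for each k, pieces[k] = 1 + min over i with p[i]+r[k−i]=r[k] of pieces[k−i].
pieces[10] = 2
pieces[11] = 3
pieces[12] = 3
pieces[13] = 3

3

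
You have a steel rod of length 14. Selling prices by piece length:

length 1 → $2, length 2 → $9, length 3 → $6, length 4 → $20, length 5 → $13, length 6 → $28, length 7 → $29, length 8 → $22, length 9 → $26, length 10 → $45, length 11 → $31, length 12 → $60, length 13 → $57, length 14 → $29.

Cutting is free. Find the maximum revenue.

Let R[k] be the best obtainable value from length k. For each k, try every first piece i and keep the best of price[i] + R[k−i].
R[1] = 2
R[2] = 9
R[3] = 11  (first piece 1, then R[2]=9)
R[4] = 20
R[5] = 22  (first piece 1, then R[4]=20)
R[6] = 29  (first piece 2, then R[4]=20)
R[7] = 31  (first piece 1, then R[6]=29)
R[8] = 40  (first piece 4, then R[4]=20)
R[9] = 42  (first piece 1, then R[8]=40)
R[10] = 49  (first piece 2, then R[8]=40)
R[11] = 51  (first piece 1, then R[10]=49)
R[12] = 60  (first piece 4, then R[8]=40)
R[13] = 62  (first piece 1, then R[12]=60)
R[14] = 69  (first piece 2, then R[12]=60)
One optimal cutting: 4 + 4 + 4 + 2 → $20 + $20 + $20 + $9 = $69.

69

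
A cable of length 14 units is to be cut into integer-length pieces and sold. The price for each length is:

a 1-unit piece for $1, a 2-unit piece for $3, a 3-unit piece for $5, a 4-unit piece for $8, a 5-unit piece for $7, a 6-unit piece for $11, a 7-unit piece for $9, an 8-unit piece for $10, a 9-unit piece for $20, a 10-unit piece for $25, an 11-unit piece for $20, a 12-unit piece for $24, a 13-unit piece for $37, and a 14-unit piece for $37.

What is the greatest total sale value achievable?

Let best[k] be the best obtainable value from length k. For each k, try every first piece i and keep the best of price[i] + best[k−i].
best[1] = 1
best[2] = max(1+1, 3+0) = 3
best[3] = max(1+3, 3+1, 5+0) = 5
best[4] = max(1+5, 3+3, 5+1, 8+0) = 8
best[5] = max(1+8, 3+5, 5+3, 8+1, 7+0) = 9
best[6] = max(1+9, 3+8, 5+5, 8+3, 7+1, 11+0) = 11
best[7] = max(1+11, 3+9, 5+8, …, 11+1, 9+0) = 13
best[8] = max(1+13, 3+11, 5+9, …, 9+1, 10+0) = 16
best[9] = max(1+16, 3+13, 5+11, …, 10+1, 20+0) = 20
best[10] = max(1+20, 3+16, 5+13, …, 20+1, 25+0) = 25
best[11] = max(1+25, 3+20, 5+16, …, 25+1, 20+0) = 26
best[12] = max(1+26, 3+25, 5+20, …, 20+1, 24+0) = 28
best[13] = max(1+28, 3+26, 5+25, …, 24+1, 37+0) = 37
best[14] = max(1+37, 3+28, 5+26, …, 37+1, 37+0) = 38
One optimal cutting: 13 + 1 → $37 + $1 = $38.

38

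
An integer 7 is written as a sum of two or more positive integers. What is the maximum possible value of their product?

Define m[k] = max over 1≤i<k of i · max(k−i, m[k−i]); the inner max lets the remainder stay uncut if that's better.
m[2] = 1·max(1,0) = 1·1 = 1
m[3] = max(1·2, 2·1) = 2
m[4] = max(1·3, 2·2, 3·1) = 4
m[5] = max(1·4, 2·3, 3·2, 4·1) = 6
m[6] = max(1·6, 2·4, 3·3, 4·2, 5·1) = 9
m[7] = max(1·9, 2·6, 3·4, 4·3, 5·2, 6·1) = 12
One optimal split: 3 + 2 + 2; product 3·2·2 = 12.

12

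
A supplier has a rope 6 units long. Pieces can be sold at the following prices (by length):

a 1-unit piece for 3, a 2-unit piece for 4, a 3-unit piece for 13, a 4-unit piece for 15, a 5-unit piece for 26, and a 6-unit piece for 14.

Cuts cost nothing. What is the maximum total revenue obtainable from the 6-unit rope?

Let v[k] be the best obtainable value from length k. For each k, try every first piece i and keep the best of price[i] + v[k−i].
v[1] = 3
v[2] = 6  (first piece 1, then v[1]=3)
v[3] = 13
v[4] = 16  (first piece 1, then v[3]=13)
v[5] = 26
v[6] = 29  (first piece 1, then v[5]=26)
One optimal cutting: 5 + 1 → 26 + 3 = 29.

29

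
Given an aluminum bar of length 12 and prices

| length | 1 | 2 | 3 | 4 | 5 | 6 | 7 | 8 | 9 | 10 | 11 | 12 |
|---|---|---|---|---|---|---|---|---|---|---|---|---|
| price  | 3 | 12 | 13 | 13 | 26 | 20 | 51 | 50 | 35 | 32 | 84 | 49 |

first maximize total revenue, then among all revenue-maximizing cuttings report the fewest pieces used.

2

Build r[k] bottom-up: r[k] = max over allowed piece i of (p[i] + r[k−i]).
r[1] = 3
r[2] = max(3+3, 12+0) = 12
r[3] = max(3+12, 12+3, 13+0) = 15
r[4] = max(3+15, 12+12, 13+3, 13+0) = 24
r[5] = max(3+24, 12+15, 13+12, 13+3, 26+0) = 27
r[6] = max(3+27, 12+24, 13+15, 13+12, 26+3, 20+0) = 36
r[7] = max(3+36, 12+27, 13+24, …, 20+3, 51+0) = 51
r[8] = max(3+51, 12+36, 13+27, …, 51+3, 50+0) = 54
r[9] = max(3+54, 12+51, 13+36, …, 50+3, 35+0) = 63
r[10] = max(3+63, 12+54, 13+51, …, 35+3, 32+0) = 66
r[11] = max(3+66, 12+63, 13+54, …, 32+3, 84+0) = 84
r[12] = max(3+84, 12+66, 13+63, …, 84+3, 49+0) = 87
Maximum revenue is $87.
Now minimize piece count subject to staying optimal: for each k, pieces[k] = 1 + min over i with p[i]+r[k−i]=r[k] of pieces[k−i].
pieces[9] = 2
pieces[10] = 3
pieces[11] = 1
pieces[12] = 2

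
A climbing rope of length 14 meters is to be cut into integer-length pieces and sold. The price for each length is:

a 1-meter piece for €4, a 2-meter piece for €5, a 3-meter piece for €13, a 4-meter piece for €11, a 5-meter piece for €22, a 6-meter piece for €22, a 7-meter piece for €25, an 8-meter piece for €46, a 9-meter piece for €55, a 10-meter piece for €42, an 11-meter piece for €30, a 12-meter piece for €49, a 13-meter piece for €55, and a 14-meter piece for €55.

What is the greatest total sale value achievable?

77

Consider every possible first cut. r[k] is the best of p[i]+r[k−i] over all sellable i≤k.
r[1] = 4
r[2] = 8  (first piece 1, then r[1]=4)
r[3] = 13
r[4] = 17  (first piece 1, then r[3]=13)
r[5] = 22
r[6] = 26  (first piece 1, then r[5]=22)
r[7] = 30  (first piece 1, then r[6]=26)
r[8] = 46
r[9] = 55
r[10] = 59  (first piece 1, then r[9]=55)
r[11] = 63  (first piece 1, then r[10]=59)
r[12] = 68  (first piece 3, then r[9]=55)
r[13] = 72  (first piece 1, then r[12]=68)
r[14] = 77  (first piece 5, then r[9]=55)
One optimal cutting: 9 + 5 → €55 + €22 = €77.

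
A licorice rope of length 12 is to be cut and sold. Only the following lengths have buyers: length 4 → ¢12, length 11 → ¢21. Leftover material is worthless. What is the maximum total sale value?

36

Build f[k] bottom-up: f[k] = max over allowed piece i of (p[i] + f[k−i]).
f[1] = 0
f[2] = 0
f[3] = 0
f[4] = 12
f[5] = 12
f[6] = 12
f[7] = 12
f[8] = 24  (first piece 4, then f[4]=12)
f[9] = 24
f[10] = 24
f[11] = max(12+12, 21+0) = 24
f[12] = max(12+24, 21+0) = 36
One optimal cutting: 4 + 4 + 4 → ¢36.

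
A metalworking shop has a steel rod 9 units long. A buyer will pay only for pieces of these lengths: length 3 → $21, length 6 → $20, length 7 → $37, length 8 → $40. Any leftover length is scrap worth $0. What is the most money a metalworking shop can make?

Consider every possible first cut. r[k] is the best of p[i]+r[k−i] over all sellable i≤k.
r[1] = 0
r[2] = 0
r[3] = 21
r[4] = 21
r[5] = 21
r[6] = 42  (first piece 3, then r[3]=21)
r[7] = 42
r[8] = 42
r[9] = 63  (first piece 3, then r[6]=42)
One optimal cutting: 3 + 3 + 3 → $63.

63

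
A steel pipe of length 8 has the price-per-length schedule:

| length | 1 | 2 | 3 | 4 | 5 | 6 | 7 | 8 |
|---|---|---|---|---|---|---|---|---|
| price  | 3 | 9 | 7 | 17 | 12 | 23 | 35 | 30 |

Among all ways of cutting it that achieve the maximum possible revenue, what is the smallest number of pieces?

2

Build r[k] bottom-up: r[k] = max over allowed piece i of (p[i] + r[k−i]).
r[1] = 3
r[2] = max(3+3, 9+0) = 9
r[3] = max(3+9, 9+3, 7+0) = 12
r[4] = max(3+12, 9+9, 7+3, 17+0) = 18
r[5] = max(3+18, 9+12, 7+9, 17+3, 12+0) = 21
r[6] = max(3+21, 9+18, 7+12, 17+9, 12+3, 23+0) = 27
r[7] = max(3+27, 9+21, 7+18, …, 23+3, 35+0) = 35
r[8] = max(3+35, 9+27, 7+21, …, 35+3, 30+0) = 38
Maximum revenue is $38.
Now minimize piece count subject to staying optimal: for each k, pieces[k] = 1 + min over i with p[i]+r[k−i]=r[k] of pieces[k−i].
pieces[5] = 3
pieces[6] = 3
pieces[7] = 1
pieces[8] = 2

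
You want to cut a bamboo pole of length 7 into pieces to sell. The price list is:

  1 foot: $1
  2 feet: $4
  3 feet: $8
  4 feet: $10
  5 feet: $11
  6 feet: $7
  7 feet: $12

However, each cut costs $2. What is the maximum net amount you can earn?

Consider every possible first cut. v[k] is the best of p[i]+v[k−i] over all sellable i≤k, charging 2 whenever i<k.
v[1] = 1
v[2] = max(1+1-2, 4+0) = 4
v[3] = max(1+4-2, 4+1-2, 8+0) = 8
v[4] = max(1+8-2, 4+4-2, 8+1-2, 10+0) = 10
v[5] = max(1+10-2, 4+8-2, 8+4-2, 10+1-2, 11+0) = 11
v[6] = max(1+11-2, 4+10-2, 8+8-2, 10+4-2, 11+1-2, 7+0) = 14
v[7] = max(1+14-2, 4+11-2, 8+10-2, …, 7+1-2, 12+0) = 16
One optimal plan: pieces 4 + 3 (1 cut) → $18 − $2 = $16.

16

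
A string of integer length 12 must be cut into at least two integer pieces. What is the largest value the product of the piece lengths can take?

81

Fill P[k] for k=2..12: at each k try every first piece i and multiply by the better of (k−i) uncut or P[k−i].
P[2] = 1×max(1,0) = 1×1 = 1
P[3] = max(1×2, 2×1) = 2
P[4] = max(1×3, 2×2, 3×1) = 4
P[5] = max(1×4, 2×3, 3×2, 4×1) = 6
P[6] = max(1×6, 2×4, 3×3, 4×2, 5×1) = 9
P[7] = max(1×9, 2×6, 3×4, 4×3, 5×2, 6×1) = 12
P[8] = max(1×12, 2×9, 3×6, …, 6×2, 7×1) = 18
P[9] = max(1×18, 2×12, 3×9, …, 7×2, 8×1) = 27
P[10] = max(1×27, 2×18, 3×12, …, 8×2, 9×1) = 36
P[11] = max(1×36, 2×27, 3×18, …, 9×2, 10×1) = 54
P[12] = max(1×54, 2×36, 3×27, …, 10×2, 11×1) = 81
One optimal split: 3 + 3 + 3 + 3; product 3×3×3×3 = 81.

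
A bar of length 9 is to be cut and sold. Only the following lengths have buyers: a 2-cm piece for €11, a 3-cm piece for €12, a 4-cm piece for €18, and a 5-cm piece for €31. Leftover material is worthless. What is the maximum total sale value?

Build r[k] bottom-up: r[k] = max over allowed piece i of (p[i] + r[k−i]).
r[1] = 0
r[2] = 11
r[3] = max(11+0, 12+0) = 12
r[4] = max(11+11, 12+0, 18+0) = 22
r[5] = max(11+12, 12+11, 18+0, 31+0) = 31
r[6] = max(11+22, 12+12, 18+11, 31+0) = 33
r[7] = max(11+31, 12+22, 18+12, 31+11) = 42
r[8] = max(11+33, 12+31, 18+22, 31+12) = 44
r[9] = max(11+42, 12+33, 18+31, 31+22) = 53
One optimal cutting: 5 + 2 + 2 → €53.

53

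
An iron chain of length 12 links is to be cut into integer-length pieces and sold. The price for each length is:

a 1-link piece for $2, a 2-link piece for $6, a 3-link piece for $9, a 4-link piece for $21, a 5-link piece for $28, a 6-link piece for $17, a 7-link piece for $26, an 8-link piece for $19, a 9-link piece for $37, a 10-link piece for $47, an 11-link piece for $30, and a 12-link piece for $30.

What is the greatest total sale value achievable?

Build best[k] bottom-up: best[k] = max over allowed piece i of (p[i] + best[k−i]).
best[1] = 2
best[2] = max(2+2, 6+0) = 6
best[3] = max(2+6, 6+2, 9+0) = 9
best[4] = max(2+9, 6+6, 9+2, 21+0) = 21
best[5] = max(2+21, 6+9, 9+6, 21+2, 28+0) = 28
best[6] = max(2+28, 6+21, 9+9, 21+6, 28+2, 17+0) = 30
best[7] = max(2+30, 6+28, 9+21, …, 17+2, 26+0) = 34
best[8] = max(2+34, 6+30, 9+28, …, 26+2, 19+0) = 42
best[9] = max(2+42, 6+34, 9+30, …, 19+2, 37+0) = 49
best[10] = max(2+49, 6+42, 9+34, …, 37+2, 47+0) = 56
best[11] = max(2+56, 6+49, 9+42, …, 47+2, 30+0) = 58
best[12] = max(2+58, 6+56, 9+49, …, 30+2, 30+0) = 63
One optimal cutting: 4 + 4 + 4 → $21 + $21 + $21 = $63.

63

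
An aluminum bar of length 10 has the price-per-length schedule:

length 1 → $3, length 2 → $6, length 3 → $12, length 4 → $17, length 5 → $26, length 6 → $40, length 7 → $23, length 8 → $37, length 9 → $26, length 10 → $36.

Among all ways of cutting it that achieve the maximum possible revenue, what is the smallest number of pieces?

2

Consider every possible first cut. r[k] is the best of p[i]+r[k−i] over all sellable i≤k.
r[1] = 3
r[2] = 6  (first piece 1, then r[1]=3)
r[3] = 12
r[4] = 17
r[5] = 26
r[6] = 40
r[7] = 43  (first piece 1, then r[6]=40)
r[8] = 46  (first piece 1, then r[7]=43)
r[9] = 52  (first piece 3, then r[6]=40)
r[10] = 57  (first piece 4, then r[6]=40)
Maximum revenue is $57.
Now minimize piece count subject to staying optimal: for each k, pieces[k] = 1 + min over i with p[i]+r[k−i]=r[k] of pieces[k−i].
pieces[7] = 2
pieces[8] = 2
pieces[9] = 2
pieces[10] = 2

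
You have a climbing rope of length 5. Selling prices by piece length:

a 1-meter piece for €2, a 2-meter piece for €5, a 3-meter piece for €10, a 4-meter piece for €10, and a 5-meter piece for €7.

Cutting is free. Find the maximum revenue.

Consider every possible first cut. R[k] is the best of p[i]+R[k−i] over all sellable i≤k.
R[1] = 2
R[2] = 5
R[3] = 10
R[4] = 12  (first piece 1, then R[3]=10)
R[5] = 15  (first piece 2, then R[3]=10)
One optimal cutting: 3 + 2 → €10 + €5 = €15.

15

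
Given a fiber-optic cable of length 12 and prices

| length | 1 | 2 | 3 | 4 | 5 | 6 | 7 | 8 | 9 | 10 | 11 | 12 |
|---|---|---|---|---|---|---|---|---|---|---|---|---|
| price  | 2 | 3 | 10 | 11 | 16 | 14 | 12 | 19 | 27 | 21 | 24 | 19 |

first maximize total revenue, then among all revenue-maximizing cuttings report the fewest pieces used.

4

Let r[k] be the best obtainable value from length k. For each k, try every first piece i and keep the best of price[i] + r[k−i].
r[1] = 2
r[2] = 4  (first piece 1, then r[1]=2)
r[3] = 10
r[4] = 12  (first piece 1, then r[3]=10)
r[5] = 16
r[6] = 20  (first piece 3, then r[3]=10)
r[7] = 22  (first piece 1, then r[6]=20)
r[8] = 26  (first piece 3, then r[5]=16)
r[9] = 30  (first piece 3, then r[6]=20)
r[10] = 32  (first piece 1, then r[9]=30)
r[11] = 36  (first piece 3, then r[8]=26)
r[12] = 40  (first piece 3, then r[9]=30)
Maximum revenue is $40.
Now minimize piece count subject to staying optimal: for each k, pieces[k] = 1 + min over i with p[i]+r[k−i]=r[k] of pieces[k−i].
pieces[9] = 3
pieces[10] = 2
pieces[11] = 3
pieces[12] = 4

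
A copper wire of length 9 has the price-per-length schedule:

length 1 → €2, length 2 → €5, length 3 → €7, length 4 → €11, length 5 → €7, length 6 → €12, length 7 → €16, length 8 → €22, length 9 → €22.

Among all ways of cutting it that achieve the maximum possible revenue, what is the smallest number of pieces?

2

Let r[k] be the best obtainable value from length k. For each k, try every first piece i and keep the best of price[i] + r[k−i].
r[1] = 2
r[2] = 5
r[3] = 7  (first piece 1, then r[2]=5)
r[4] = 11
r[5] = 13  (first piece 1, then r[4]=11)
r[6] = 16  (first piece 2, then r[4]=11)
r[7] = 18  (first piece 1, then r[6]=16)
r[8] = 22  (first piece 4, then r[4]=11)
r[9] = 24  (first piece 1, then r[8]=22)
Maximum revenue is €24.
Now minimize piece count subject to staying optimal: for each k, pieces[k] = 1 + min over i with p[i]+r[k−i]=r[k] of pieces[k−i].
pieces[6] = 2
pieces[7] = 2
pieces[8] = 1
pieces[9] = 2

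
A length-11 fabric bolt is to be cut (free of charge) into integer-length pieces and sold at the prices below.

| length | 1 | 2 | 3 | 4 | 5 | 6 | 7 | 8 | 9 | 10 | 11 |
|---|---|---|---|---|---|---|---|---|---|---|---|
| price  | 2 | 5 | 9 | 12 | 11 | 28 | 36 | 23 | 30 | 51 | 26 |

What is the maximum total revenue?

53

Let best[k] be the best obtainable value from length k. For each k, try every first piece i and keep the best of price[i] + best[k−i].
best[1] = 2
best[2] = max(2+2, 5+0) = 5
best[3] = max(2+5, 5+2, 9+0) = 9
best[4] = max(2+9, 5+5, 9+2, 12+0) = 12
best[5] = max(2+12, 5+9, 9+5, 12+2, 11+0) = 14
best[6] = max(2+14, 5+12, 9+9, 12+5, 11+2, 28+0) = 28
best[7] = max(2+28, 5+14, 9+12, …, 28+2, 36+0) = 36
best[8] = max(2+36, 5+28, 9+14, …, 36+2, 23+0) = 38
best[9] = max(2+38, 5+36, 9+28, …, 23+2, 30+0) = 41
best[10] = max(2+41, 5+38, 9+36, …, 30+2, 51+0) = 51
best[11] = max(2+51, 5+41, 9+38, …, 51+2, 26+0) = 53
One optimal cutting: 10 + 1 → $51 + $2 = $53.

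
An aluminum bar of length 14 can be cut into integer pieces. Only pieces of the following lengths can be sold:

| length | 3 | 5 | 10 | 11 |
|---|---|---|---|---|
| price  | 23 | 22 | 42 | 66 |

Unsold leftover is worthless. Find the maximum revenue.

Let best[k] be the best obtainable value from length k. For each k, try every first piece i and keep the best of price[i] + best[k−i].
best[1] = 0
best[2] = 0
best[3] = 23
best[4] = 23
best[5] = 23
best[6] = 46  (first piece 3, then best[3]=23)
best[7] = 46
best[8] = 46
best[9] = 69  (first piece 3, then best[6]=46)
best[10] = 69
best[11] = 69
best[12] = 92  (first piece 3, then best[9]=69)
best[13] = 92
best[14] = 92
One optimal cutting: pieces 3 + 3 + 3 + 3 with 2 cm of scrap → $92.

92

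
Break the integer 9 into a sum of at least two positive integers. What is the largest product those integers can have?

Fill m[k] for k=2..9: at each k try every first piece i and multiply by the better of (k−i) uncut or m[k−i].
m[2] = 1*max(1,0) = 1*1 = 1
m[3] = 1*max(2,1) = 1*2 = 2
m[4] = 2*max(2,1) = 2*2 = 4
m[5] = 2*max(3,2) = 2*3 = 6
m[6] = 3*max(3,2) = 3*3 = 9
m[7] = 2*max(5,6) = 2*6 = 12
m[8] = 2*max(6,9) = 2*9 = 18
m[9] = 3*max(6,9) = 3*9 = 27
One optimal split: 3 + 3 + 3; product 3*3*3 = 27.

27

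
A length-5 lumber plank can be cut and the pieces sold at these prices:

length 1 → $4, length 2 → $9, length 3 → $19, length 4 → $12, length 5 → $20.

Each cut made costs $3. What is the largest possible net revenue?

25

Consider every possible first cut. net[k] is the best of p[i]+net[k−i] over all sellable i≤k, charging 3 whenever i<k.
net[1] = 4
net[2] = 9
net[3] = 19
net[4] = 20  (first piece 1, then net[3]=19)
net[5] = 25  (first piece 2, then net[3]=19)
One optimal plan: pieces 3 + 2 (1 cut) → $28 − $3 = $25.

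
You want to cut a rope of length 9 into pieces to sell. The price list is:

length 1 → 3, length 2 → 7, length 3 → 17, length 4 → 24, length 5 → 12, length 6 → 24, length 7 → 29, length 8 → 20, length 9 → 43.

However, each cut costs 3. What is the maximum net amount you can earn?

Consider every possible first cut. r[k] is the best of p[i]+r[k−i] over all sellable i≤k, charging 3 whenever i<k.
r[1] = 3
r[2] = max(3+3-3, 7+0) = 7
r[3] = max(3+7-3, 7+3-3, 17+0) = 17
r[4] = max(3+17-3, 7+7-3, 17+3-3, 24+0) = 24
r[5] = max(3+24-3, 7+17-3, 17+7-3, 24+3-3, 12+0) = 24
r[6] = max(3+24-3, 7+24-3, 17+17-3, 24+7-3, 12+3-3, 24+0) = 31
r[7] = max(3+31-3, 7+24-3, 17+24-3, …, 24+3-3, 29+0) = 38
r[8] = max(3+38-3, 7+31-3, 17+24-3, …, 29+3-3, 20+0) = 45
r[9] = max(3+45-3, 7+38-3, 17+31-3, …, 20+3-3, 43+0) = 45
One optimal plan: pieces 4 + 4 + 1 (2 cuts) → 51 − 6 = 45.

45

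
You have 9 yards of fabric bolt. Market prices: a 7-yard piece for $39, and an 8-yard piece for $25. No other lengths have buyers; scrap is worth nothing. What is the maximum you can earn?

Build r[k] bottom-up: r[k] = max over allowed piece i of (p[i] + r[k−i]).
r[1] = 0
r[2] = 0
r[3] = 0
r[4] = 0
r[5] = 0
r[6] = 0
r[7] = 39
r[8] = 39
r[9] = 39
One optimal cutting: pieces 7 with 2 yards of scrap → $39.

39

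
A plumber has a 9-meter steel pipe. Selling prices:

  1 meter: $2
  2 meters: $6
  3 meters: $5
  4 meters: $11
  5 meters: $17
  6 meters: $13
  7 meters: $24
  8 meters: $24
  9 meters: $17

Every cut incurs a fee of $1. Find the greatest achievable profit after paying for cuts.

29

Let v[k] be the best obtainable value from length k. For each k, try every first piece i and keep the best of price[i] + v[k−i] minus the 1 cut fee when i<k.
v[1] = 2
v[2] = 6
v[3] = 7  (first piece 1, then v[2]=6)
v[4] = 11  (first piece 2, then v[2]=6)
v[5] = 17
v[6] = 18  (first piece 1, then v[5]=17)
v[7] = 24
v[8] = 25  (first piece 1, then v[7]=24)
v[9] = 29  (first piece 2, then v[7]=24)
One optimal plan: pieces 7 + 2 (1 cut) → $30 − $1 = $29.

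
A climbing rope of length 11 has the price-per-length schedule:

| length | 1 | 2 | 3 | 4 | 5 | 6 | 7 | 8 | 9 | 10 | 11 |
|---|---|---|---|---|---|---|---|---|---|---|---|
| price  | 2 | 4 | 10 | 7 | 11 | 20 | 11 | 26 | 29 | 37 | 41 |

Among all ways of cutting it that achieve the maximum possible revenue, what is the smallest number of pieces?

1

Consider every possible first cut. r[k] is the best of p[i]+r[k−i] over all sellable i≤k.
r[1] = 2
r[2] = 4  (first piece 1, then r[1]=2)
r[3] = 10
r[4] = 12  (first piece 1, then r[3]=10)
r[5] = 14  (first piece 1, then r[4]=12)
r[6] = 20  (first piece 3, then r[3]=10)
r[7] = 22  (first piece 1, then r[6]=20)
r[8] = 26
r[9] = 30  (first piece 3, then r[6]=20)
r[10] = 37
r[11] = 41
Maximum revenue is €41.
Now minimize piece count subject to staying optimal: for each k, pieces[k] = 1 + min over i with p[i]+r[k−i]=r[k] of pieces[k−i].
pieces[8] = 1
pieces[9] = 2
pieces[10] = 1
pieces[11] = 1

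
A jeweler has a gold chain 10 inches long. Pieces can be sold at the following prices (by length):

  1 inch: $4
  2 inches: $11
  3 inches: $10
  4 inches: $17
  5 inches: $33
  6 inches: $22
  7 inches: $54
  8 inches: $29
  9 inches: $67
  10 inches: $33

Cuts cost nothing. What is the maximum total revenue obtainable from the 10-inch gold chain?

Consider every possible first cut. v[k] is the best of p[i]+v[k−i] over all sellable i≤k.
v[1] = 4
v[2] = max(4+4, 11+0) = 11
v[3] = max(4+11, 11+4, 10+0) = 15
v[4] = max(4+15, 11+11, 10+4, 17+0) = 22
v[5] = max(4+22, 11+15, 10+11, 17+4, 33+0) = 33
v[6] = max(4+33, 11+22, 10+15, 17+11, 33+4, 22+0) = 37
v[7] = max(4+37, 11+33, 10+22, …, 22+4, 54+0) = 54
v[8] = max(4+54, 11+37, 10+33, …, 54+4, 29+0) = 58
v[9] = max(4+58, 11+54, 10+37, …, 29+4, 67+0) = 67
v[10] = max(4+67, 11+58, 10+54, …, 67+4, 33+0) = 71
One optimal cutting: 9 + 1 → $67 + $4 = $71.

71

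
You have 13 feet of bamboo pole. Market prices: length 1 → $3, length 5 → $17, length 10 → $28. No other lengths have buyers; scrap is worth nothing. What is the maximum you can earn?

Let f[k] be the best obtainable value from length k. For each k, try every first piece i and keep the best of price[i] + f[k−i].
f[1] = 3
f[2] = 6  (first piece 1, then f[1]=3)
f[3] = 9  (first piece 1, then f[2]=6)
f[4] = 12  (first piece 1, then f[3]=9)
f[5] = 17
f[6] = 20  (first piece 1, then f[5]=17)
f[7] = 23  (first piece 1, then f[6]=20)
f[8] = 26  (first piece 1, then f[7]=23)
f[9] = 29  (first piece 1, then f[8]=26)
f[10] = 34  (first piece 5, then f[5]=17)
f[11] = 37  (first piece 1, then f[10]=34)
f[12] = 40  (first piece 1, then f[11]=37)
f[13] = 43  (first piece 1, then f[12]=40)
One optimal cutting: 5 + 5 + 1 + 1 + 1 → $43.

43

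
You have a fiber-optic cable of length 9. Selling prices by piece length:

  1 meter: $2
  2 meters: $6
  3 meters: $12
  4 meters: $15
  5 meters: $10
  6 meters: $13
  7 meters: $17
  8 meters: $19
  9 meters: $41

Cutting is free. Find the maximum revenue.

41

Build r[k] bottom-up: r[k] = max over allowed piece i of (p[i] + r[k−i]).
r[1] = 2
r[2] = 6
r[3] = 12
r[4] = 15
r[5] = 18  (first piece 2, then r[3]=12)
r[6] = 24  (first piece 3, then r[3]=12)
r[7] = 27  (first piece 3, then r[4]=15)
r[8] = 30  (first piece 2, then r[6]=24)
r[9] = 41
Best is to sell the whole 9-meter piece uncut for $41.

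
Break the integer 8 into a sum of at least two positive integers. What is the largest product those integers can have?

Fill P[k] for k=2..8: at each k try every first piece i and multiply by the better of (k−i) uncut or P[k−i].
P[2] = 1*max(1,0) = 1*1 = 1
P[3] = 1*max(2,1) = 1*2 = 2
P[4] = 2*max(2,1) = 2*2 = 4
P[5] = 2*max(3,2) = 2*3 = 6
P[6] = 3*max(3,2) = 3*3 = 9
P[7] = 2*max(5,6) = 2*6 = 12
P[8] = 2*max(6,9) = 2*9 = 18
One optimal split: 3 + 3 + 2; product 3*3*2 = 18.

18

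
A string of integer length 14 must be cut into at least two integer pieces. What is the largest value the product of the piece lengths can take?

Let P[k] be the best product for length k (with at least one cut). For each first piece i, the rest contributes max(k−i, P[k−i]).
P[2] = 1×max(1,0) = 1×1 = 1
P[3] = max(1×2, 2×1) = 2
P[4] = max(1×3, 2×2, 3×1) = 4
P[5] = max(1×4, 2×3, 3×2, 4×1) = 6
P[6] = max(1×6, 2×4, 3×3, 4×2, 5×1) = 9
P[7] = max(1×9, 2×6, 3×4, 4×3, 5×2, 6×1) = 12
P[8] = max(1×12, 2×9, 3×6, …, 6×2, 7×1) = 18
P[9] = max(1×18, 2×12, 3×9, …, 7×2, 8×1) = 27
P[10] = max(1×27, 2×18, 3×12, …, 8×2, 9×1) = 36
P[11] = max(1×36, 2×27, 3×18, …, 9×2, 10×1) = 54
P[12] = max(1×54, 2×36, 3×27, …, 10×2, 11×1) = 81
P[13] = max(1×81, 2×54, 3×36, …, 11×2, 12×1) = 108
P[14] = max(1×108, 2×81, 3×54, …, 12×2, 13×1) = 162
One optimal split: 3 + 3 + 3 + 3 + 2; product 3×3×3×3×2 = 162.

162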